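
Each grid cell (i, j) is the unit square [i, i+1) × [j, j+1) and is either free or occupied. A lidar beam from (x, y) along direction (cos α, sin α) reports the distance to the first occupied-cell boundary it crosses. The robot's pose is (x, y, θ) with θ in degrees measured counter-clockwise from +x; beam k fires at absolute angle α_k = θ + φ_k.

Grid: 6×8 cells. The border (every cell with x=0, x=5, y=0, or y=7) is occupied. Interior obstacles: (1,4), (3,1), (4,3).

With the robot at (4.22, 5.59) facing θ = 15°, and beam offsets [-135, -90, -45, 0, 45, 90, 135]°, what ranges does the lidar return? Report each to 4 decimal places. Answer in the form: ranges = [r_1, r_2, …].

ranges = [5.3001, 1.6461, 0.9007, 0.8075, 1.5600, 1.4597, 2.8200]

beam 1: φ=-135°, α=240°
  cosα=-0.5000 sinα=-0.8660 | (4,5) | tMaxX 0.4400 tMaxY 0.6813 | tΔX 2.0000 tΔY 1.1547
    t=0.4400 [x] (3,5)
    t=0.6813 [y] (3,4)
    t=1.8360 [y] (3,3)
    t=2.4400 [x] (2,3)
    t=2.9907 [y] (2,2)
    t=4.1454 [y] (2,1)
    t=4.4400 [x] (1,1)
    t=5.3001 [y] (1,0) — stop
  → r_1 = 5.3001
beam 2: φ=-90°, α=285°
  cosα=0.2588 sinα=-0.9659 | (4,5) | tMaxX 3.0137 tMaxY 0.6108 | tΔX 3.8637 tΔY 1.0353
    t=0.6108 [y] (4,4)
    t=1.6461 [y] (4,3) — stop
  → r_2 = 1.6461
beam 3: φ=-45°, α=330°
  cosα=0.8660 sinα=-0.5000 | (4,5) | tMaxX 0.9007 tMaxY 1.1800 | tΔX 1.1547 tΔY 2.0000
    t=0.9007 [x] (5,5) — stop
  → r_3 = 0.9007
beam 4: φ=0°, α=15°
  cosα=0.9659 sinα=0.2588 | (4,5) | tMaxX 0.8075 tMaxY 1.5841 | tΔX 1.0353 tΔY 3.8637
    t=0.8075 [x] (5,5) — stop
  → r_4 = 0.8075
beam 5: φ=45°, α=60°
  cosα=0.5000 sinα=0.8660 | (4,5) | tMaxX 1.5600 tMaxY 0.4734 | tΔX 2.0000 tΔY 1.1547
    t=0.4734 [y] (4,6)
    t=1.5600 [x] (5,6) — stop
  → r_5 = 1.5600
beam 6: φ=90°, α=105°
  cosα=-0.2588 sinα=0.9659 | (4,5) | tMaxX 0.8500 tMaxY 0.4245 | tΔX 3.8637 tΔY 1.0353
    t=0.4245 [y] (4,6)
    t=0.8500 [x] (3,6)
    t=1.4597 [y] (3,7) — stop
  → r_6 = 1.4597
beam 7: φ=135°, α=150°
  cosα=-0.8660 sinα=0.5000 | (4,5) | tMaxX 0.2540 tMaxY 0.8200 | tΔX 1.1547 tΔY 2.0000
    t=0.2540 [x] (3,5)
    t=0.8200 [y] (3,6)
    t=1.4087 [x] (2,6)
    t=2.5634 [x] (1,6)
    t=2.8200 [y] (1,7) — stop
  → r_7 = 2.8200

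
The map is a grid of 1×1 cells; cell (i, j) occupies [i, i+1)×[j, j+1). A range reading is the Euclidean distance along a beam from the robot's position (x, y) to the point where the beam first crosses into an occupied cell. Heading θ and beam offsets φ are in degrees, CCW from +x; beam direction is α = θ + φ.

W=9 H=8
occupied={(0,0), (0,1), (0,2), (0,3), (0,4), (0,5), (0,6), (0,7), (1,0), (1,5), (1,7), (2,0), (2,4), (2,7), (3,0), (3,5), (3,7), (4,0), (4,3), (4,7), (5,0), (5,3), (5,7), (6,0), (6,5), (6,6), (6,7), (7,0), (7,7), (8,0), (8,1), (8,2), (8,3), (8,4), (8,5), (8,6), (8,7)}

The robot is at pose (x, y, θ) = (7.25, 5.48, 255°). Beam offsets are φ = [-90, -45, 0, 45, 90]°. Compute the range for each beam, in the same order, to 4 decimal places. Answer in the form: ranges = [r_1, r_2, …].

beam 1: φ=-90°, α=165°
  cosα=-0.9659 sinα=0.2588 | (7,5) | tMaxX 0.2588 tMaxY 2.0091 | tΔX 1.0353 tΔY 3.8637
    t=0.2588 [x] (6,5) — stop
  → r_1 = 0.2588
beam 2: φ=-45°, α=210°
  cosα=-0.8660 sinα=-0.5000 | (7,5) | tMaxX 0.2887 tMaxY 0.9600 | tΔX 1.1547 tΔY 2.0000
    t=0.2887 [x] (6,5) — stop
  → r_2 = 0.2887
beam 3: φ=0°, α=255°
  cosα=-0.2588 sinα=-0.9659 | (7,5) | tMaxX 0.9659 tMaxY 0.4969 | tΔX 3.8637 tΔY 1.0353
    t=0.4969 [y] (7,4)
    t=0.9659 [x] (6,4)
    t=1.5322 [y] (6,3)
    t=2.5675 [y] (6,2)
    t=3.6028 [y] (6,1)
    t=4.6380 [y] (6,0) — stop
  → r_3 = 4.6380
beam 4: φ=45°, α=300°
  cosα=0.5000 sinα=-0.8660 | (7,5) | tMaxX 1.5000 tMaxY 0.5543 | tΔX 2.0000 tΔY 1.1547
    t=0.5543 [y] (7,4)
    t=1.5000 [x] (8,4) — stop
  → r_4 = 1.5000
beam 5: φ=90°, α=345°
  cosα=0.9659 sinα=-0.2588 | (7,5) | tMaxX 0.7765 tMaxY 1.8546 | tΔX 1.0353 tΔY 3.8637
    t=0.7765 [x] (8,5) — stop
  → r_5 = 0.7765

ranges = [0.2588, 0.2887, 4.6380, 1.5000, 0.7765]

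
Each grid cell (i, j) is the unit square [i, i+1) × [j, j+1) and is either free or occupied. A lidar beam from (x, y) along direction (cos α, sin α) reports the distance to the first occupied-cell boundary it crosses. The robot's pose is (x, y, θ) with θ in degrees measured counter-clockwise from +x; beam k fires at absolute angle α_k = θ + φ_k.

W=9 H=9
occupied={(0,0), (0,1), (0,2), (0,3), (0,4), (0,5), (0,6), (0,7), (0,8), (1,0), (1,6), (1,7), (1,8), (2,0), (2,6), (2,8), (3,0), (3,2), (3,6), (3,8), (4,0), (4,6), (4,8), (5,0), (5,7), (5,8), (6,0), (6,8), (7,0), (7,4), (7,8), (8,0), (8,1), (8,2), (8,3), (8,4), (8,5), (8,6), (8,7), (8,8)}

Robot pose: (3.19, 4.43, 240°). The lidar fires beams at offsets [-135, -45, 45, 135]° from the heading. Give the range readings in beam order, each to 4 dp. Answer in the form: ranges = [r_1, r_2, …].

beam 1: φ=-135°, α=105°
  d=(-0.2588,0.9659)  start (3,4)  tX=0.7341 tY=0.5901  stride 1/|dx|=3.8637 1/|dy|=1.0353
    cross y-line → (3,5), t=0.5901
    cross x-line → (2,5), t=0.7341
    cross y-line → (2,6), t=1.6254 (wall)
  → r_1 = 1.6254
beam 2: φ=-45°, α=195°
  d=(-0.9659,-0.2588)  start (3,4)  tX=0.1967 tY=1.6614  stride 1/|dx|=1.0353 1/|dy|=3.8637
    cross x-line → (2,4), t=0.1967
    cross x-line → (1,4), t=1.2320
    cross y-line → (1,3), t=1.6614
    cross x-line → (0,3), t=2.2673 (wall)
  → r_2 = 2.2673
beam 3: φ=45°, α=285°
  d=(0.2588,-0.9659)  start (3,4)  tX=3.1296 tY=0.4452  stride 1/|dx|=3.8637 1/|dy|=1.0353
    cross y-line → (3,3), t=0.4452
    cross y-line → (3,2), t=1.4804 (wall)
  → r_3 = 1.4804
beam 4: φ=135°, α=15°
  d=(0.9659,0.2588)  start (3,4)  tX=0.8386 tY=2.2023  stride 1/|dx|=1.0353 1/|dy|=3.8637
    cross x-line → (4,4), t=0.8386
    cross x-line → (5,4), t=1.8738
    cross y-line → (5,5), t=2.2023
    cross x-line → (6,5), t=2.9091
    cross x-line → (7,5), t=3.9444
    cross x-line → (8,5), t=4.9797 (wall)
  → r_4 = 4.9797

ranges = [1.6254, 2.2673, 1.4804, 4.9797]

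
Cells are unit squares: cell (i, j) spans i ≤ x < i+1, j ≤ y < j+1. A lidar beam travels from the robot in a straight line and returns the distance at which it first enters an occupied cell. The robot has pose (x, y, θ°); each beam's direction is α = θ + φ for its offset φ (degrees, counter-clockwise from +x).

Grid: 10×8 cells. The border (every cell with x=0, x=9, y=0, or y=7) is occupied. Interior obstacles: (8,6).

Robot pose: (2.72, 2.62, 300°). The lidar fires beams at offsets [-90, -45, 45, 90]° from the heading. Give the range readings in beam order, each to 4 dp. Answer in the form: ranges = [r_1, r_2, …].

ranges = [1.9861, 1.6771, 6.2592, 6.7600]

beam 1: φ=-90°, α=210°
  cosα=-0.8660 sinα=-0.5000 | (2,2) | tMaxX 0.8314 tMaxY 1.2400 | tΔX 1.1547 tΔY 2.0000
    t=0.8314 [x] (1,2)
    t=1.2400 [y] (1,1)
    t=1.9861 [x] (0,1) — stop
  → r_1 = 1.9861
beam 2: φ=-45°, α=255°
  cosα=-0.2588 sinα=-0.9659 | (2,2) | tMaxX 2.7819 tMaxY 0.6419 | tΔX 3.8637 tΔY 1.0353
    t=0.6419 [y] (2,1)
    t=1.6771 [y] (2,0) — stop
  → r_2 = 1.6771
beam 3: φ=45°, α=345°
  cosα=0.9659 sinα=-0.2588 | (2,2) | tMaxX 0.2899 tMaxY 2.3955 | tΔX 1.0353 tΔY 3.8637
    t=0.2899 [x] (3,2)
    t=1.3252 [x] (4,2)
    t=2.3604 [x] (5,2)
    t=2.3955 [y] (5,1)
    t=3.3957 [x] (6,1)
    t=4.4310 [x] (7,1)
    t=5.4663 [x] (8,1)
    t=6.2592 [y] (8,0) — stop
  → r_3 = 6.2592
beam 4: φ=90°, α=30°
  cosα=0.8660 sinα=0.5000 | (2,2) | tMaxX 0.3233 tMaxY 0.7600 | tΔX 1.1547 tΔY 2.0000
    t=0.3233 [x] (3,2)
    t=0.7600 [y] (3,3)
    t=1.4780 [x] (4,3)
    t=2.6327 [x] (5,3)
    t=2.7600 [y] (5,4)
    t=3.7874 [x] (6,4)
    t=4.7600 [y] (6,5)
    t=4.9421 [x] (7,5)
    t=6.0968 [x] (8,5)
    t=6.7600 [y] (8,6) — stop
  → r_4 = 6.7600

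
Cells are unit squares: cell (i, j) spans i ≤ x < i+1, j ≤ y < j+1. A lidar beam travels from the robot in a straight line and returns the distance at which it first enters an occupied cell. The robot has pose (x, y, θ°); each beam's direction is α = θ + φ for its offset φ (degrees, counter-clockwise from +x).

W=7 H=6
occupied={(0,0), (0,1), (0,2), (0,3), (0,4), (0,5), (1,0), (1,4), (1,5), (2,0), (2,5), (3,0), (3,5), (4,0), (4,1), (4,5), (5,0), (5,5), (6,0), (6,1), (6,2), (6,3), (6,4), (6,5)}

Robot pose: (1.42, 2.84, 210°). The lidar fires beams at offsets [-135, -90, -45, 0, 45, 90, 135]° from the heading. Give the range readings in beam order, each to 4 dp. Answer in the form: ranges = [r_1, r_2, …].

ranges = [1.2009, 0.8400, 0.4348, 0.4850, 1.6228, 2.1246, 3.2455]

beam 1: φ=-135°, α=75°
  direction (0.2588, 0.9659); cell (1,2); t to first gridline: x 2.2409, y 0.1656 (then +3.8637 / +1.0353)
    (1,3) via y @ 0.1656
    (1,4) via y @ 1.2009  # hit
  → r_1 = 1.2009
beam 2: φ=-90°, α=120°
  direction (-0.5000, 0.8660); cell (1,2); t to first gridline: x 0.8400, y 0.1848 (then +2.0000 / +1.1547)
    (1,3) via y @ 0.1848
    (0,3) via x @ 0.8400  # hit
  → r_2 = 0.8400
beam 3: φ=-45°, α=165°
  direction (-0.9659, 0.2588); cell (1,2); t to first gridline: x 0.4348, y 0.6182 (then +1.0353 / +3.8637)
    (0,2) via x @ 0.4348  # hit
  → r_3 = 0.4348
beam 4: φ=0°, α=210°
  direction (-0.8660, -0.5000); cell (1,2); t to first gridline: x 0.4850, y 1.6800 (then +1.1547 / +2.0000)
    (0,2) via x @ 0.4850  # hit
  → r_4 = 0.4850
beam 5: φ=45°, α=255°
  direction (-0.2588, -0.9659); cell (1,2); t to first gridline: x 1.6228, y 0.8696 (then +3.8637 / +1.0353)
    (1,1) via y @ 0.8696
    (0,1) via x @ 1.6228  # hit
  → r_5 = 1.6228
beam 6: φ=90°, α=300°
  direction (0.5000, -0.8660); cell (1,2); t to first gridline: x 1.1600, y 0.9699 (then +2.0000 / +1.1547)
    (1,1) via y @ 0.9699
    (2,1) via x @ 1.1600
    (2,0) via y @ 2.1246  # hit
  → r_6 = 2.1246
beam 7: φ=135°, α=345°
  direction (0.9659, -0.2588); cell (1,2); t to first gridline: x 0.6005, y 3.2455 (then +1.0353 / +3.8637)
    (2,2) via x @ 0.6005
    (3,2) via x @ 1.6357
    (4,2) via x @ 2.6710
    (4,1) via y @ 3.2455  # hit
  → r_7 = 3.2455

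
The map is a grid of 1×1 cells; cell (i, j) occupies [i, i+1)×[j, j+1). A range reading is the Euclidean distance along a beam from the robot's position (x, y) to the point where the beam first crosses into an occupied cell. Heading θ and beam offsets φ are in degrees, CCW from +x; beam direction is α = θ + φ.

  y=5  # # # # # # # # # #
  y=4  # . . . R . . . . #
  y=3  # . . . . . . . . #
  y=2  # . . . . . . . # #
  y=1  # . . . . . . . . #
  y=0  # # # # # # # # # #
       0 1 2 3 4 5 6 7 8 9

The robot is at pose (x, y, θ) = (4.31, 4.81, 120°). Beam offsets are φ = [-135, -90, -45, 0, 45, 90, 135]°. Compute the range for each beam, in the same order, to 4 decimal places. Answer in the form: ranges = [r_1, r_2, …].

ranges = [4.8554, 0.3800, 0.1967, 0.2194, 0.7341, 3.8221, 3.9444]

beam 1: φ=-135°, α=345°
  dir = (cos 345°, sin 345°) = (0.9659, -0.2588); from cell (4,4)
  next x-line at t=0.7143, next y-line at t=3.1296; Δt_x=1.0353, Δt_y=3.8637
    x: enter (5,4) at t=0.7143
    x: enter (6,4) at t=1.7496
    x: enter (7,4) at t=2.7849
    y: enter (7,3) at t=3.1296
    x: enter (8,3) at t=3.8202
    x: enter (9,3) at t=4.8554 ← occupied
  → r_1 = 4.8554
beam 2: φ=-90°, α=30°
  dir = (cos 30°, sin 30°) = (0.8660, 0.5000); from cell (4,4)
  next x-line at t=0.7967, next y-line at t=0.3800; Δt_x=1.1547, Δt_y=2.0000
    y: enter (4,5) at t=0.3800 ← occupied
  → r_2 = 0.3800
beam 3: φ=-45°, α=75°
  dir = (cos 75°, sin 75°) = (0.2588, 0.9659); from cell (4,4)
  next x-line at t=2.6660, next y-line at t=0.1967; Δt_x=3.8637, Δt_y=1.0353
    y: enter (4,5) at t=0.1967 ← occupied
  → r_3 = 0.1967
beam 4: φ=0°, α=120°
  dir = (cos 120°, sin 120°) = (-0.5000, 0.8660); from cell (4,4)
  next x-line at t=0.6200, next y-line at t=0.2194; Δt_x=2.0000, Δt_y=1.1547
    y: enter (4,5) at t=0.2194 ← occupied
  → r_4 = 0.2194
beam 5: φ=45°, α=165°
  dir = (cos 165°, sin 165°) = (-0.9659, 0.2588); from cell (4,4)
  next x-line at t=0.3209, next y-line at t=0.7341; Δt_x=1.0353, Δt_y=3.8637
    x: enter (3,4) at t=0.3209
    y: enter (3,5) at t=0.7341 ← occupied
  → r_5 = 0.7341
beam 6: φ=90°, α=210°
  dir = (cos 210°, sin 210°) = (-0.8660, -0.5000); from cell (4,4)
  next x-line at t=0.3580, next y-line at t=1.6200; Δt_x=1.1547, Δt_y=2.0000
    x: enter (3,4) at t=0.3580
    x: enter (2,4) at t=1.5127
    y: enter (2,3) at t=1.6200
    x: enter (1,3) at t=2.6674
    y: enter (1,2) at t=3.6200
    x: enter (0,2) at t=3.8221 ← occupied
  → r_6 = 3.8221
beam 7: φ=135°, α=255°
  dir = (cos 255°, sin 255°) = (-0.2588, -0.9659); from cell (4,4)
  next x-line at t=1.1977, next y-line at t=0.8386; Δt_x=3.8637, Δt_y=1.0353
    y: enter (4,3) at t=0.8386
    x: enter (3,3) at t=1.1977
    y: enter (3,2) at t=1.8738
    y: enter (3,1) at t=2.9091
    y: enter (3,0) at t=3.9444 ← occupied
  → r_7 = 3.9444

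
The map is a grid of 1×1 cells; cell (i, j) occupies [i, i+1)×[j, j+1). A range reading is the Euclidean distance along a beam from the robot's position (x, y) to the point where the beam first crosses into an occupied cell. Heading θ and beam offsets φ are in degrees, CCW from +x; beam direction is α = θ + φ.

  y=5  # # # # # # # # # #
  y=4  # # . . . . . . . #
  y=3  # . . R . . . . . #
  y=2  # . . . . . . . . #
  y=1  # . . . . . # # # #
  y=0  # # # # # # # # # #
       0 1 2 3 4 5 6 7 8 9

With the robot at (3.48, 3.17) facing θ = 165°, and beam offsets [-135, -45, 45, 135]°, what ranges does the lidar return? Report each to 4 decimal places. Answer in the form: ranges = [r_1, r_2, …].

ranges = [3.6600, 2.1131, 2.8637, 2.5057]

beam 1: φ=-135°, α=30°
  d=(0.8660,0.5000)  start (3,3)  tX=0.6004 tY=1.6600  stride 1/|dx|=1.1547 1/|dy|=2.0000
    cross x-line → (4,3), t=0.6004
    cross y-line → (4,4), t=1.6600
    cross x-line → (5,4), t=1.7551
    cross x-line → (6,4), t=2.9098
    cross y-line → (6,5), t=3.6600 (wall)
  → r_1 = 3.6600
beam 2: φ=-45°, α=120°
  d=(-0.5000,0.8660)  start (3,3)  tX=0.9600 tY=0.9584  stride 1/|dx|=2.0000 1/|dy|=1.1547
    cross y-line → (3,4), t=0.9584
    cross x-line → (2,4), t=0.9600
    cross y-line → (2,5), t=2.1131 (wall)
  → r_2 = 2.1131
beam 3: φ=45°, α=210°
  d=(-0.8660,-0.5000)  start (3,3)  tX=0.5543 tY=0.3400  stride 1/|dx|=1.1547 1/|dy|=2.0000
    cross y-line → (3,2), t=0.3400
    cross x-line → (2,2), t=0.5543
    cross x-line → (1,2), t=1.7090
    cross y-line → (1,1), t=2.3400
    cross x-line → (0,1), t=2.8637 (wall)
  → r_3 = 2.8637
beam 4: φ=135°, α=300°
  d=(0.5000,-0.8660)  start (3,3)  tX=1.0400 tY=0.1963  stride 1/|dx|=2.0000 1/|dy|=1.1547
    cross y-line → (3,2), t=0.1963
    cross x-line → (4,2), t=1.0400
    cross y-line → (4,1), t=1.3510
    cross y-line → (4,0), t=2.5057 (wall)
  → r_4 = 2.5057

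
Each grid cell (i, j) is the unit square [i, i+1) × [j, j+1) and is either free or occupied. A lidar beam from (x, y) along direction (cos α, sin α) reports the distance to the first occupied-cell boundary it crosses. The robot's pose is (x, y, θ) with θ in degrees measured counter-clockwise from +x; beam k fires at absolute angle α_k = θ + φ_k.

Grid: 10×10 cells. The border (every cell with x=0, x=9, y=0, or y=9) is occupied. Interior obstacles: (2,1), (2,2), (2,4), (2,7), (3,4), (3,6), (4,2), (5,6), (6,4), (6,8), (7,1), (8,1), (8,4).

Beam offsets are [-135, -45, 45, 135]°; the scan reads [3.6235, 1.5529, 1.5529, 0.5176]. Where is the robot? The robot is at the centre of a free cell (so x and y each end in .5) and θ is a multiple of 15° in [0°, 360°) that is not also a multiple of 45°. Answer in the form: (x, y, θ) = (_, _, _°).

Enumerate (i+0.5, j+0.5, θ) over the 51 free cells and 16 admissible headings. For each, cast all 4 beams and compare to the given ranges.
  (4.5, 1.5, 195°): beam 1 = 0.5774 ≠ 3.6235 ✗
  (8.5, 5.5, 105°): beam 1 = 0.5774 ≠ 3.6235 ✗
  (5.5, 1.5, 150°): beam 1 = 1.5529 ≠ 3.6235 ✗
  (6.5, 2.5, 105°): beam 1 = 1.0000 ≠ 3.6235 ✗
  (2.5, 6.5, 345°): beam 1 = 1.7321 ≠ 3.6235 ✗
  …
  (2.5, 5.5, 120°): r_1=3.6235, r_2=1.5529, r_3=1.5529, r_4=0.5176 — all match ✓
No second candidate reproduces the full scan.

(x, y, θ) = (2.5, 5.5, 120°)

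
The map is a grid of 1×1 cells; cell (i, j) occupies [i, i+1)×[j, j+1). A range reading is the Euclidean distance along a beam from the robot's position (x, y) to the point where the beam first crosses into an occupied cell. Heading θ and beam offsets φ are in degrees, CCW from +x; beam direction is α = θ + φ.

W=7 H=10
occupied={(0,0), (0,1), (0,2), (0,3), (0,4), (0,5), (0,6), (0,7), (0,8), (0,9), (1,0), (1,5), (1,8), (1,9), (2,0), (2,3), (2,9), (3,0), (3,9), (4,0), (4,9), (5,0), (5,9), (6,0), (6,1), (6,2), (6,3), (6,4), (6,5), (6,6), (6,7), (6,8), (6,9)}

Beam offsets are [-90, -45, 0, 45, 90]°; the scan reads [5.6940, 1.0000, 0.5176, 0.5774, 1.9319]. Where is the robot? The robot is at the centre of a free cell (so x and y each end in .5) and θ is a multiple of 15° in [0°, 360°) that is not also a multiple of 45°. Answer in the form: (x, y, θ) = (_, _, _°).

The pose lattice has 37·16 = 592 candidates. Test each by forward raycasting.
  (3.5, 5.5, 15°): beam 1 = 4.6587 ≠ 5.6940 ✗
  (1.5, 7.5, 30°): beam 1 = 7.5056 ≠ 5.6940 ✗
  (3.5, 5.5, 210°): beam 1 = 3.0000 ≠ 5.6940 ✗
  …
  (5.5, 6.5, 345°): r_1=5.6940, r_2=1.0000, r_3=0.5176, r_4=0.5774, r_5=1.9319 — all match ✓
Only this pose fits every beam.

(x, y, θ) = (5.5, 6.5, 345°)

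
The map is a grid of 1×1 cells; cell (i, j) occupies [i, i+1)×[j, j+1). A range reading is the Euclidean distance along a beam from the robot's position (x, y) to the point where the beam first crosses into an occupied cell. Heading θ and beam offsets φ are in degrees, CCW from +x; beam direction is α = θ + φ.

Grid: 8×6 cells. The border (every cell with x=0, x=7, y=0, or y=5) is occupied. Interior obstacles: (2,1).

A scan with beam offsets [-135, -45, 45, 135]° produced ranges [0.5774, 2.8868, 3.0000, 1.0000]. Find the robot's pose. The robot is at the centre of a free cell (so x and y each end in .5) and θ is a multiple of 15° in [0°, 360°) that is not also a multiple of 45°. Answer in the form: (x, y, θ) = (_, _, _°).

The pose lattice has 23·16 = 368 candidates. Test each by forward raycasting.
  (4.5, 2.5, 60°): beam 1 = 1.5529 ≠ 0.5774 ✗
  (2.5, 4.5, 330°): beam 1 = 1.5529 ≠ 0.5774 ✗
  (3.5, 2.5, 105°): beam 1 = 3.0000 ≠ 0.5774 ✗
  (4.5, 4.5, 300°): beam 1 = 1.9319 ≠ 0.5774 ✗
  …
  (6.5, 2.5, 165°): r_1=0.5774, r_2=2.8868, r_3=3.0000, r_4=1.0000 — all match ✓
Only this pose fits every beam.

(x, y, θ) = (6.5, 2.5, 165°)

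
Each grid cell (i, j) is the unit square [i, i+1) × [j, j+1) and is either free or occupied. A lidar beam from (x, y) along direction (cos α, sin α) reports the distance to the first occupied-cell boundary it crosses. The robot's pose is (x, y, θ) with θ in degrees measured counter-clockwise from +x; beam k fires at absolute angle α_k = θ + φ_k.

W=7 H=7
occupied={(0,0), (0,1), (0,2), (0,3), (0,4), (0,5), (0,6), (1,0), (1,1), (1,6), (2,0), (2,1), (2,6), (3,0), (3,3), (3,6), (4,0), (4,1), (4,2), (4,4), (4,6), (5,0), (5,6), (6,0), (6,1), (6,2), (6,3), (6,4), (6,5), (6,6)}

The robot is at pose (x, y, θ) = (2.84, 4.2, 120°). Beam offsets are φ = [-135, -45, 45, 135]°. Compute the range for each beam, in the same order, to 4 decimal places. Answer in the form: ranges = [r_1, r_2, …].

beam 1: φ=-135°, α=345°
  dir = (cos 345°, sin 345°) = (0.9659, -0.2588); from cell (2,4)
  next x-line at t=0.1656, next y-line at t=0.7727; Δt_x=1.0353, Δt_y=3.8637
    x: enter (3,4) at t=0.1656
    y: enter (3,3) at t=0.7727 ← occupied
  → r_1 = 0.7727
beam 2: φ=-45°, α=75°
  dir = (cos 75°, sin 75°) = (0.2588, 0.9659); from cell (2,4)
  next x-line at t=0.6182, next y-line at t=0.8282; Δt_x=3.8637, Δt_y=1.0353
    x: enter (3,4) at t=0.6182
    y: enter (3,5) at t=0.8282
    y: enter (3,6) at t=1.8635 ← occupied
  → r_2 = 1.8635
beam 3: φ=45°, α=165°
  dir = (cos 165°, sin 165°) = (-0.9659, 0.2588); from cell (2,4)
  next x-line at t=0.8696, next y-line at t=3.0910; Δt_x=1.0353, Δt_y=3.8637
    x: enter (1,4) at t=0.8696
    x: enter (0,4) at t=1.9049 ← occupied
  → r_3 = 1.9049
beam 4: φ=135°, α=255°
  dir = (cos 255°, sin 255°) = (-0.2588, -0.9659); from cell (2,4)
  next x-line at t=3.2455, next y-line at t=0.2071; Δt_x=3.8637, Δt_y=1.0353
    y: enter (2,3) at t=0.2071
    y: enter (2,2) at t=1.2423
    y: enter (2,1) at t=2.2776 ← occupied
  → r_4 = 2.2776

ranges = [0.7727, 1.8635, 1.9049, 2.2776]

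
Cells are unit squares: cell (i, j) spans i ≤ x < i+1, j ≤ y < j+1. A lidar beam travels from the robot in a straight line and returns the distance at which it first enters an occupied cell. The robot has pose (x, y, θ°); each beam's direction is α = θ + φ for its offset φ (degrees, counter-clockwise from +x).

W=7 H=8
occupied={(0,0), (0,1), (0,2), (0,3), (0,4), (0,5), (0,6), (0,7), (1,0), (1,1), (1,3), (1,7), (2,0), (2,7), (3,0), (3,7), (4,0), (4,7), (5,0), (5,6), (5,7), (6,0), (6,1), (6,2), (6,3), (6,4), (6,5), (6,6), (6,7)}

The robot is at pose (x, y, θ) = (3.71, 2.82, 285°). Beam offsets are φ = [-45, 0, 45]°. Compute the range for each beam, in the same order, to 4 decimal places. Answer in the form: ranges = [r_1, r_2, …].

ranges = [2.1016, 1.8842, 2.6443]

beam 1: φ=-45°, α=240°
  dir = (cos 240°, sin 240°) = (-0.5000, -0.8660); from cell (3,2)
  next x-line at t=1.4200, next y-line at t=0.9469; Δt_x=2.0000, Δt_y=1.1547
    y: enter (3,1) at t=0.9469
    x: enter (2,1) at t=1.4200
    y: enter (2,0) at t=2.1016 ← occupied
  → r_1 = 2.1016
beam 2: φ=0°, α=285°
  dir = (cos 285°, sin 285°) = (0.2588, -0.9659); from cell (3,2)
  next x-line at t=1.1205, next y-line at t=0.8489; Δt_x=3.8637, Δt_y=1.0353
    y: enter (3,1) at t=0.8489
    x: enter (4,1) at t=1.1205
    y: enter (4,0) at t=1.8842 ← occupied
  → r_2 = 1.8842
beam 3: φ=45°, α=330°
  dir = (cos 330°, sin 330°) = (0.8660, -0.5000); from cell (3,2)
  next x-line at t=0.3349, next y-line at t=1.6400; Δt_x=1.1547, Δt_y=2.0000
    x: enter (4,2) at t=0.3349
    x: enter (5,2) at t=1.4896
    y: enter (5,1) at t=1.6400
    x: enter (6,1) at t=2.6443 ← occupied
  → r_3 = 2.6443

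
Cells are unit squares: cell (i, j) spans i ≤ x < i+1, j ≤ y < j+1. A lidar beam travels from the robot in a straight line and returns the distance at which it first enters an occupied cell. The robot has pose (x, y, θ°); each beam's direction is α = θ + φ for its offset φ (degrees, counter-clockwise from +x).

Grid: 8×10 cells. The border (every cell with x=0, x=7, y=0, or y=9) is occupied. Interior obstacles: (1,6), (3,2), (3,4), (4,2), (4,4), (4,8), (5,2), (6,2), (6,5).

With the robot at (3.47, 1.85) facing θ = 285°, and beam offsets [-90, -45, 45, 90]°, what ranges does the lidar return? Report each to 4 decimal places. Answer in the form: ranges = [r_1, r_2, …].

ranges = [2.5571, 0.9815, 1.7000, 0.5796]

beam 1: φ=-90°, α=195°
  cosα=-0.9659 sinα=-0.2588 | (3,1) | tMaxX 0.4866 tMaxY 3.2841 | tΔX 1.0353 tΔY 3.8637
    t=0.4866 [x] (2,1)
    t=1.5219 [x] (1,1)
    t=2.5571 [x] (0,1) — stop
  → r_1 = 2.5571
beam 2: φ=-45°, α=240°
  cosα=-0.5000 sinα=-0.8660 | (3,1) | tMaxX 0.9400 tMaxY 0.9815 | tΔX 2.0000 tΔY 1.1547
    t=0.9400 [x] (2,1)
    t=0.9815 [y] (2,0) — stop
  → r_2 = 0.9815
beam 3: φ=45°, α=330°
  cosα=0.8660 sinα=-0.5000 | (3,1) | tMaxX 0.6120 tMaxY 1.7000 | tΔX 1.1547 tΔY 2.0000
    t=0.6120 [x] (4,1)
    t=1.7000 [y] (4,0) — stop
  → r_3 = 1.7000
beam 4: φ=90°, α=15°
  cosα=0.9659 sinα=0.2588 | (3,1) | tMaxX 0.5487 tMaxY 0.5796 | tΔX 1.0353 tΔY 3.8637
    t=0.5487 [x] (4,1)
    t=0.5796 [y] (4,2) — stop
  → r_4 = 0.5796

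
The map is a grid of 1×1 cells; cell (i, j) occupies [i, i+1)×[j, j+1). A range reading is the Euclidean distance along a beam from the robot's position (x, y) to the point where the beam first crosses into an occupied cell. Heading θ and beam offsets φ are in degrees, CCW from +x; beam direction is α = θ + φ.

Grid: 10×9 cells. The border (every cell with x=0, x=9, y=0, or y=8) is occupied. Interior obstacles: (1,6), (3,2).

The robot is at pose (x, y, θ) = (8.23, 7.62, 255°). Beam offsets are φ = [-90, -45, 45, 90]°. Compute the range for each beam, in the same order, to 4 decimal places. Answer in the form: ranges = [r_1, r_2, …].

ranges = [1.4682, 8.3485, 1.5400, 0.7972]

beam 1: φ=-90°, α=165°
  cosα=-0.9659 sinα=0.2588 | (8,7) | tMaxX 0.2381 tMaxY 1.4682 | tΔX 1.0353 tΔY 3.8637
    t=0.2381 [x] (7,7)
    t=1.2734 [x] (6,7)
    t=1.4682 [y] (6,8) — stop
  → r_1 = 1.4682
beam 2: φ=-45°, α=210°
  cosα=-0.8660 sinα=-0.5000 | (8,7) | tMaxX 0.2656 tMaxY 1.2400 | tΔX 1.1547 tΔY 2.0000
    t=0.2656 [x] (7,7)
    t=1.2400 [y] (7,6)
    t=1.4203 [x] (6,6)
    t=2.5750 [x] (5,6)
    t=3.2400 [y] (5,5)
    t=3.7297 [x] (4,5)
    t=4.8844 [x] (3,5)
    t=5.2400 [y] (3,4)
    t=6.0391 [x] (2,4)
    t=7.1938 [x] (1,4)
    t=7.2400 [y] (1,3)
    t=8.3485 [x] (0,3) — stop
  → r_2 = 8.3485
beam 3: φ=45°, α=300°
  cosα=0.5000 sinα=-0.8660 | (8,7) | tMaxX 1.5400 tMaxY 0.7159 | tΔX 2.0000 tΔY 1.1547
    t=0.7159 [y] (8,6)
    t=1.5400 [x] (9,6) — stop
  → r_3 = 1.5400
beam 4: φ=90°, α=345°
  cosα=0.9659 sinα=-0.2588 | (8,7) | tMaxX 0.7972 tMaxY 2.3955 | tΔX 1.0353 tΔY 3.8637
    t=0.7972 [x] (9,7) — stop
  → r_4 = 0.7972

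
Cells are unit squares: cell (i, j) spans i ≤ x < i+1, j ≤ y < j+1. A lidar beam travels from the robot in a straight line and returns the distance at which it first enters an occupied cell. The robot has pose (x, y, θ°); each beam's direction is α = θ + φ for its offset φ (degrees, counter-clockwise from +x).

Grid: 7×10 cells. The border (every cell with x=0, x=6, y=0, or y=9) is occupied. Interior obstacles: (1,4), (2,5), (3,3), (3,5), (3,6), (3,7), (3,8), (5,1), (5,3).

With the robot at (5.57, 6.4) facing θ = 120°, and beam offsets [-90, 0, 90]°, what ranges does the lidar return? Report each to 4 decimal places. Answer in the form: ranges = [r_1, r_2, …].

beam 1: φ=-90°, α=30°
  cosα=0.8660 sinα=0.5000 | (5,6) | tMaxX 0.4965 tMaxY 1.2000 | tΔX 1.1547 tΔY 2.0000
    t=0.4965 [x] (6,6) — stop
  → r_1 = 0.4965
beam 2: φ=0°, α=120°
  cosα=-0.5000 sinα=0.8660 | (5,6) | tMaxX 1.1400 tMaxY 0.6928 | tΔX 2.0000 tΔY 1.1547
    t=0.6928 [y] (5,7)
    t=1.1400 [x] (4,7)
    t=1.8475 [y] (4,8)
    t=3.0022 [y] (4,9) — stop
  → r_2 = 3.0022
beam 3: φ=90°, α=210°
  cosα=-0.8660 sinα=-0.5000 | (5,6) | tMaxX 0.6582 tMaxY 0.8000 | tΔX 1.1547 tΔY 2.0000
    t=0.6582 [x] (4,6)
    t=0.8000 [y] (4,5)
    t=1.8129 [x] (3,5) — stop
  → r_3 = 1.8129

ranges = [0.4965, 3.0022, 1.8129]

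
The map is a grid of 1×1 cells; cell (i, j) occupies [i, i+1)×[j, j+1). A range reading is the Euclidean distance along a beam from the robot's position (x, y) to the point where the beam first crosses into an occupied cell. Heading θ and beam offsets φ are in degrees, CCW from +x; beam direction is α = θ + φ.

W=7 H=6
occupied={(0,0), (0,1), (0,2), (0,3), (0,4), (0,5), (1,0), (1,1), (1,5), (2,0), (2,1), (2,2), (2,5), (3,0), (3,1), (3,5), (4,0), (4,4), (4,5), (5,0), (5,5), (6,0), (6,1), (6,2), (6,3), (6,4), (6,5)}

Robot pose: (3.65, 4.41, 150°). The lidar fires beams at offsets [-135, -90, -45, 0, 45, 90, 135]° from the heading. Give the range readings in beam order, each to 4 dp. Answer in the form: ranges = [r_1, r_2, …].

beam 1: φ=-135°, α=15°
  direction (0.9659, 0.2588); cell (3,4); t to first gridline: x 0.3623, y 2.2796 (then +1.0353 / +3.8637)
    (4,4) via x @ 0.3623  # hit
  → r_1 = 0.3623
beam 2: φ=-90°, α=60°
  direction (0.5000, 0.8660); cell (3,4); t to first gridline: x 0.7000, y 0.6813 (then +2.0000 / +1.1547)
    (3,5) via y @ 0.6813  # hit
  → r_2 = 0.6813
beam 3: φ=-45°, α=105°
  direction (-0.2588, 0.9659); cell (3,4); t to first gridline: x 2.5114, y 0.6108 (then +3.8637 / +1.0353)
    (3,5) via y @ 0.6108  # hit
  → r_3 = 0.6108
beam 4: φ=0°, α=150°
  direction (-0.8660, 0.5000); cell (3,4); t to first gridline: x 0.7506, y 1.1800 (then +1.1547 / +2.0000)
    (2,4) via x @ 0.7506
    (2,5) via y @ 1.1800  # hit
  → r_4 = 1.1800
beam 5: φ=45°, α=195°
  direction (-0.9659, -0.2588); cell (3,4); t to first gridline: x 0.6729, y 1.5841 (then +1.0353 / +3.8637)
    (2,4) via x @ 0.6729
    (2,3) via y @ 1.5841
    (1,3) via x @ 1.7082
    (0,3) via x @ 2.7435  # hit
  → r_5 = 2.7435
beam 6: φ=90°, α=240°
  direction (-0.5000, -0.8660); cell (3,4); t to first gridline: x 1.3000, y 0.4734 (then +2.0000 / +1.1547)
    (3,3) via y @ 0.4734
    (2,3) via x @ 1.3000
    (2,2) via y @ 1.6281  # hit
  → r_6 = 1.6281
beam 7: φ=135°, α=285°
  direction (0.2588, -0.9659); cell (3,4); t to first gridline: x 1.3523, y 0.4245 (then +3.8637 / +1.0353)
    (3,3) via y @ 0.4245
    (4,3) via x @ 1.3523
    (4,2) via y @ 1.4597
    (4,1) via y @ 2.4950
    (4,0) via y @ 3.5303  # hit
  → r_7 = 3.5303

ranges = [0.3623, 0.6813, 0.6108, 1.1800, 2.7435, 1.6281, 3.5303]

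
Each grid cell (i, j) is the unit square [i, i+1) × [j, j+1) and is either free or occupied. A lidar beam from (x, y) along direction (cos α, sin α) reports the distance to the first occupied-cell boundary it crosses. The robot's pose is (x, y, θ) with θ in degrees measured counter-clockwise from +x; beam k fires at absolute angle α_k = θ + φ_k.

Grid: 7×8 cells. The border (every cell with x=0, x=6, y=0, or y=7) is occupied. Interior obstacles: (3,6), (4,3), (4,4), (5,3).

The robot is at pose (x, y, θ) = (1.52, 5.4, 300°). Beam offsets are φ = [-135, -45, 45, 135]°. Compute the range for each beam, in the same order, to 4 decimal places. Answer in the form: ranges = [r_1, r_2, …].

ranges = [0.5383, 2.0091, 2.5675, 1.6564]

beam 1: φ=-135°, α=165°
  direction (-0.9659, 0.2588); cell (1,5); t to first gridline: x 0.5383, y 2.3182 (then +1.0353 / +3.8637)
    (0,5) via x @ 0.5383  # hit
  → r_1 = 0.5383
beam 2: φ=-45°, α=255°
  direction (-0.2588, -0.9659); cell (1,5); t to first gridline: x 2.0091, y 0.4141 (then +3.8637 / +1.0353)
    (1,4) via y @ 0.4141
    (1,3) via y @ 1.4494
    (0,3) via x @ 2.0091  # hit
  → r_2 = 2.0091
beam 3: φ=45°, α=345°
  direction (0.9659, -0.2588); cell (1,5); t to first gridline: x 0.4969, y 1.5455 (then +1.0353 / +3.8637)
    (2,5) via x @ 0.4969
    (3,5) via x @ 1.5322
    (3,4) via y @ 1.5455
    (4,4) via x @ 2.5675  # hit
  → r_3 = 2.5675
beam 4: φ=135°, α=75°
  direction (0.2588, 0.9659); cell (1,5); t to first gridline: x 1.8546, y 0.6212 (then +3.8637 / +1.0353)
    (1,6) via y @ 0.6212
    (1,7) via y @ 1.6564  # hit
  → r_4 = 1.6564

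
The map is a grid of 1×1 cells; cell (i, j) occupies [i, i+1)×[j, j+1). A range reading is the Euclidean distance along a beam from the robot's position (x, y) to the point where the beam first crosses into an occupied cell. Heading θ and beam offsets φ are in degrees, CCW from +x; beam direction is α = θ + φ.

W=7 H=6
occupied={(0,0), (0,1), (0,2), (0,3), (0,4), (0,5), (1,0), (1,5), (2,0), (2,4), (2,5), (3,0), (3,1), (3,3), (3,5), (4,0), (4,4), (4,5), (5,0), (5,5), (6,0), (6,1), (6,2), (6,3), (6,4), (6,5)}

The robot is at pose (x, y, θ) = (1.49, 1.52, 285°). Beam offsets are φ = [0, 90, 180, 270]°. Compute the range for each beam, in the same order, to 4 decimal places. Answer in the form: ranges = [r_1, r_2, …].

beam 1: φ=0°, α=285°
  d=(0.2588,-0.9659)  start (1,1)  tX=1.9705 tY=0.5383  stride 1/|dx|=3.8637 1/|dy|=1.0353
    cross y-line → (1,0), t=0.5383 (wall)
  → r_1 = 0.5383
beam 2: φ=90°, α=15°
  d=(0.9659,0.2588)  start (1,1)  tX=0.5280 tY=1.8546  stride 1/|dx|=1.0353 1/|dy|=3.8637
    cross x-line → (2,1), t=0.5280
    cross x-line → (3,1), t=1.5633 (wall)
  → r_2 = 1.5633
beam 3: φ=180°, α=105°
  d=(-0.2588,0.9659)  start (1,1)  tX=1.8932 tY=0.4969  stride 1/|dx|=3.8637 1/|dy|=1.0353
    cross y-line → (1,2), t=0.4969
    cross y-line → (1,3), t=1.5322
    cross x-line → (0,3), t=1.8932 (wall)
  → r_3 = 1.8932
beam 4: φ=270°, α=195°
  d=(-0.9659,-0.2588)  start (1,1)  tX=0.5073 tY=2.0091  stride 1/|dx|=1.0353 1/|dy|=3.8637
    cross x-line → (0,1), t=0.5073 (wall)
  → r_4 = 0.5073

ranges = [0.5383, 1.5633, 1.8932, 0.5073]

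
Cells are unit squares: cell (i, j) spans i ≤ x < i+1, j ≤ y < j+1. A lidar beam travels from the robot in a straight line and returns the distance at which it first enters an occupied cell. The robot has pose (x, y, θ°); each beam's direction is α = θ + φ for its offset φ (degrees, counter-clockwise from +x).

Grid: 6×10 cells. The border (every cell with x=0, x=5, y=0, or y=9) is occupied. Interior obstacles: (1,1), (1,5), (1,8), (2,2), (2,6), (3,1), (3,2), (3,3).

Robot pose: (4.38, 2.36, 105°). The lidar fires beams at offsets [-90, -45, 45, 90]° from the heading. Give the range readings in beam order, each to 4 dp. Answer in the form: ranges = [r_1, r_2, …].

beam 1: φ=-90°, α=15°
  d=(0.9659,0.2588)  start (4,2)  tX=0.6419 tY=2.4728  stride 1/|dx|=1.0353 1/|dy|=3.8637
    cross x-line → (5,2), t=0.6419 (wall)
  → r_1 = 0.6419
beam 2: φ=-45°, α=60°
  d=(0.5000,0.8660)  start (4,2)  tX=1.2400 tY=0.7390  stride 1/|dx|=2.0000 1/|dy|=1.1547
    cross y-line → (4,3), t=0.7390
    cross x-line → (5,3), t=1.2400 (wall)
  → r_2 = 1.2400
beam 3: φ=45°, α=150°
  d=(-0.8660,0.5000)  start (4,2)  tX=0.4388 tY=1.2800  stride 1/|dx|=1.1547 1/|dy|=2.0000
    cross x-line → (3,2), t=0.4388 (wall)
  → r_3 = 0.4388
beam 4: φ=90°, α=195°
  d=(-0.9659,-0.2588)  start (4,2)  tX=0.3934 tY=1.3909  stride 1/|dx|=1.0353 1/|dy|=3.8637
    cross x-line → (3,2), t=0.3934 (wall)
  → r_4 = 0.3934

ranges = [0.6419, 1.2400, 0.4388, 0.3934]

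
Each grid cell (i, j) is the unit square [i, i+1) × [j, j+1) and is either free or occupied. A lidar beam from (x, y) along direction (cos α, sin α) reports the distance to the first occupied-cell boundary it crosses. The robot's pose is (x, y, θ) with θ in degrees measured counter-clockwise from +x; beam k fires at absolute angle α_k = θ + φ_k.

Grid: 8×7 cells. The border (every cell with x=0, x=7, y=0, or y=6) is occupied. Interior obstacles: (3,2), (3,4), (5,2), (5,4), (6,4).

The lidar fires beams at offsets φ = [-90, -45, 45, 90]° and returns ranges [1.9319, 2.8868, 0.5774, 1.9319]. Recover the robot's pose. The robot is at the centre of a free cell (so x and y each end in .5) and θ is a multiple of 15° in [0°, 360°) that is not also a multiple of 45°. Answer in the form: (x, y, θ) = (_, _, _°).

(x, y, θ) = (3.5, 5.5, 255°)

Candidates: 25 free-cell centres × 16 headings = 400 poses. Raycast each; keep the one whose scan matches to 4 dp.
  (6.5, 2.5, 15°): beam 1 = 1.5529 ≠ 1.9319 ✗
  (6.5, 3.5, 30°): beam 1 = 1.0000 ≠ 1.9319 ✗
  (1.5, 3.5, 165°): beam 1 = 2.5882 ≠ 1.9319 ✗
  (6.5, 3.5, 195°): beam 1 = 0.5176 ≠ 1.9319 ✗
  …
  (3.5, 5.5, 255°): r_1=1.9319, r_2=2.8868, r_3=0.5774, r_4=1.9319 — all match ✓
Only this pose fits every beam.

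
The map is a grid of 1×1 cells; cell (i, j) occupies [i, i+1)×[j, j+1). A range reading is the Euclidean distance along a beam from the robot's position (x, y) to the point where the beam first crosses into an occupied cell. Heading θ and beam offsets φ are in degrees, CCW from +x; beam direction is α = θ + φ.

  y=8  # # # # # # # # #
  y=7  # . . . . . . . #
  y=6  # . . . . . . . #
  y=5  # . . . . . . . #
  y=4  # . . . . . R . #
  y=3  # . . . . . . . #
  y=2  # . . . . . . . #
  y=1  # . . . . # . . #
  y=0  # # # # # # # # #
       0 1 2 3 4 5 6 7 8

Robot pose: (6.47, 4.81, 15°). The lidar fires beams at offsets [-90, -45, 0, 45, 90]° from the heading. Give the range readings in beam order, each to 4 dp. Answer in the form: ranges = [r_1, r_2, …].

beam 1: φ=-90°, α=285°
  direction (0.2588, -0.9659); cell (6,4); t to first gridline: x 2.0478, y 0.8386 (then +3.8637 / +1.0353)
    (6,3) via y @ 0.8386
    (6,2) via y @ 1.8738
    (7,2) via x @ 2.0478
    (7,1) via y @ 2.9091
    (7,0) via y @ 3.9444  # hit
  → r_1 = 3.9444
beam 2: φ=-45°, α=330°
  direction (0.8660, -0.5000); cell (6,4); t to first gridline: x 0.6120, y 1.6200 (then +1.1547 / +2.0000)
    (7,4) via x @ 0.6120
    (7,3) via y @ 1.6200
    (8,3) via x @ 1.7667  # hit
  → r_2 = 1.7667
beam 3: φ=0°, α=15°
  direction (0.9659, 0.2588); cell (6,4); t to first gridline: x 0.5487, y 0.7341 (then +1.0353 / +3.8637)
    (7,4) via x @ 0.5487
    (7,5) via y @ 0.7341
    (8,5) via x @ 1.5840  # hit
  → r_3 = 1.5840
beam 4: φ=45°, α=60°
  direction (0.5000, 0.8660); cell (6,4); t to first gridline: x 1.0600, y 0.2194 (then +2.0000 / +1.1547)
    (6,5) via y @ 0.2194
    (7,5) via x @ 1.0600
    (7,6) via y @ 1.3741
    (7,7) via y @ 2.5288
    (8,7) via x @ 3.0600  # hit
  → r_4 = 3.0600
beam 5: φ=90°, α=105°
  direction (-0.2588, 0.9659); cell (6,4); t to first gridline: x 1.8159, y 0.1967 (then +3.8637 / +1.0353)
    (6,5) via y @ 0.1967
    (6,6) via y @ 1.2320
    (5,6) via x @ 1.8159
    (5,7) via y @ 2.2673
    (5,8) via y @ 3.3025  # hit
  → r_5 = 3.3025

ranges = [3.9444, 1.7667, 1.5840, 3.0600, 3.3025]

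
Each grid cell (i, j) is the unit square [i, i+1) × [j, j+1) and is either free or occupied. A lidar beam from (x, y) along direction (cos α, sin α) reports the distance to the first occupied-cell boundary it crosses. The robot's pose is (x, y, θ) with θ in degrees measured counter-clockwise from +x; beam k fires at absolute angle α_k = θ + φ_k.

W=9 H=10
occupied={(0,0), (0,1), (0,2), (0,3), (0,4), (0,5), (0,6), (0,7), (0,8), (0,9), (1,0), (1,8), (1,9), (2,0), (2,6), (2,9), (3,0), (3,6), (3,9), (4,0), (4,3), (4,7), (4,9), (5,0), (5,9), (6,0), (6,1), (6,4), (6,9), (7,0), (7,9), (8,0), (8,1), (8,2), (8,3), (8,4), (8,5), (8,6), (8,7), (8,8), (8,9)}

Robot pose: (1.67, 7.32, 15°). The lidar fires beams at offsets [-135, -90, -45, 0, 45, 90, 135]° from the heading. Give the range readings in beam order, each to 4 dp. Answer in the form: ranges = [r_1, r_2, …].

ranges = [1.3400, 1.2750, 0.6400, 2.4122, 1.9399, 0.7040, 0.7736]

beam 1: φ=-135°, α=240°
  d=(-0.5000,-0.8660)  start (1,7)  tX=1.3400 tY=0.3695  stride 1/|dx|=2.0000 1/|dy|=1.1547
    cross y-line → (1,6), t=0.3695
    cross x-line → (0,6), t=1.3400 (wall)
  → r_1 = 1.3400
beam 2: φ=-90°, α=285°
  d=(0.2588,-0.9659)  start (1,7)  tX=1.2750 tY=0.3313  stride 1/|dx|=3.8637 1/|dy|=1.0353
    cross y-line → (1,6), t=0.3313
    cross x-line → (2,6), t=1.2750 (wall)
  → r_2 = 1.2750
beam 3: φ=-45°, α=330°
  d=(0.8660,-0.5000)  start (1,7)  tX=0.3811 tY=0.6400  stride 1/|dx|=1.1547 1/|dy|=2.0000
    cross x-line → (2,7), t=0.3811
    cross y-line → (2,6), t=0.6400 (wall)
  → r_3 = 0.6400
beam 4: φ=0°, α=15°
  d=(0.9659,0.2588)  start (1,7)  tX=0.3416 tY=2.6273  stride 1/|dx|=1.0353 1/|dy|=3.8637
    cross x-line → (2,7), t=0.3416
    cross x-line → (3,7), t=1.3769
    cross x-line → (4,7), t=2.4122 (wall)
  → r_4 = 2.4122
beam 5: φ=45°, α=60°
  d=(0.5000,0.8660)  start (1,7)  tX=0.6600 tY=0.7852  stride 1/|dx|=2.0000 1/|dy|=1.1547
    cross x-line → (2,7), t=0.6600
    cross y-line → (2,8), t=0.7852
    cross y-line → (2,9), t=1.9399 (wall)
  → r_5 = 1.9399
beam 6: φ=90°, α=105°
  d=(-0.2588,0.9659)  start (1,7)  tX=2.5887 tY=0.7040  stride 1/|dx|=3.8637 1/|dy|=1.0353
    cross y-line → (1,8), t=0.7040 (wall)
  → r_6 = 0.7040
beam 7: φ=135°, α=150°
  d=(-0.8660,0.5000)  start (1,7)  tX=0.7736 tY=1.3600  stride 1/|dx|=1.1547 1/|dy|=2.0000
    cross x-line → (0,7), t=0.7736 (wall)
  → r_7 = 0.7736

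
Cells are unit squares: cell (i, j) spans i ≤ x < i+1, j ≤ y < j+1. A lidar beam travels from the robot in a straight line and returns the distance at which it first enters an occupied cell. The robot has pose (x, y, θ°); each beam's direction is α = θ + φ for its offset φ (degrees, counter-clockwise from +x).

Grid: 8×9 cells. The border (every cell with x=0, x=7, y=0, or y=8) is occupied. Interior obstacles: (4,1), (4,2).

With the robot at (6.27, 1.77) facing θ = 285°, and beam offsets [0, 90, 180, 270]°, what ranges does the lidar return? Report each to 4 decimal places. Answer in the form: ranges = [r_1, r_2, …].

ranges = [0.7972, 0.7558, 6.4498, 1.3148]

beam 1: φ=0°, α=285°
  direction (0.2588, -0.9659); cell (6,1); t to first gridline: x 2.8205, y 0.7972 (then +3.8637 / +1.0353)
    (6,0) via y @ 0.7972  # hit
  → r_1 = 0.7972
beam 2: φ=90°, α=15°
  direction (0.9659, 0.2588); cell (6,1); t to first gridline: x 0.7558, y 0.8887 (then +1.0353 / +3.8637)
    (7,1) via x @ 0.7558  # hit
  → r_2 = 0.7558
beam 3: φ=180°, α=105°
  direction (-0.2588, 0.9659); cell (6,1); t to first gridline: x 1.0432, y 0.2381 (then +3.8637 / +1.0353)
    (6,2) via y @ 0.2381
    (5,2) via x @ 1.0432
    (5,3) via y @ 1.2734
    (5,4) via y @ 2.3087
    (5,5) via y @ 3.3439
    (5,6) via y @ 4.3792
    (4,6) via x @ 4.9069
    (4,7) via y @ 5.4145
    (4,8) via y @ 6.4498  # hit
  → r_3 = 6.4498
beam 4: φ=270°, α=195°
  direction (-0.9659, -0.2588); cell (6,1); t to first gridline: x 0.2795, y 2.9751 (then +1.0353 / +3.8637)
    (5,1) via x @ 0.2795
    (4,1) via x @ 1.3148  # hit
  → r_4 = 1.3148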